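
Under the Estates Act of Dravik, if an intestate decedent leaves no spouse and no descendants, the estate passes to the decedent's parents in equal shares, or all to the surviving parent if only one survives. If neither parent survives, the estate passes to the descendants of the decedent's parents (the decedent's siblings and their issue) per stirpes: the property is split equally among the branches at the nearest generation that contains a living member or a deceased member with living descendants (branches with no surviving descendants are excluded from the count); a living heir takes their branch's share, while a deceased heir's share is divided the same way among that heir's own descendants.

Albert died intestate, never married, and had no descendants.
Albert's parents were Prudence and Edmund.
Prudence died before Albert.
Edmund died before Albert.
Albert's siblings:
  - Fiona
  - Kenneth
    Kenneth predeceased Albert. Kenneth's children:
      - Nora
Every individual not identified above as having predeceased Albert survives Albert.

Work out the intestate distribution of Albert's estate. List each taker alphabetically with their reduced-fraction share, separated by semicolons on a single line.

Fiona 1/2; Nora 1/2

Neither parent survives and there are no descendants, so the estate passes to Albert's siblings and their issue per stirpes.
The estate is divided into 2 equal shares of 1/2 among Fiona, Kenneth.
Fiona is living and takes 1/2.
Kenneth predeceased; the 1/2 allotted to Kenneth's branch passes to Kenneth's issue by representation.
Nora is the sole taker at this level and receives the full 1/2.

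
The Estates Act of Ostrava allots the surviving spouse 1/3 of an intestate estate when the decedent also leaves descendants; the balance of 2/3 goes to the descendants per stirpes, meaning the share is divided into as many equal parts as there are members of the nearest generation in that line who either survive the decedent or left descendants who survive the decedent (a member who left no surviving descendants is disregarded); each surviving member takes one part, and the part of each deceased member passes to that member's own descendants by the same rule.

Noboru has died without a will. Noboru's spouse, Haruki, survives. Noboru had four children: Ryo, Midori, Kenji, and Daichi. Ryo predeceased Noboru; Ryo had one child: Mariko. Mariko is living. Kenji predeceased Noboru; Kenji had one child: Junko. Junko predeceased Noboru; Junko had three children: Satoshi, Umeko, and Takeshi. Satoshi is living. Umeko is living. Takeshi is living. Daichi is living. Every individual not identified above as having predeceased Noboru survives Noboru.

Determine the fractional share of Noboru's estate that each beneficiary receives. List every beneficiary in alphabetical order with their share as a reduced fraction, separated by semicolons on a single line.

Daichi 1/6; Haruki 1/3; Mariko 1/6; Midori 1/6; Satoshi 1/18; Takeshi 1/18; Umeko 1/18

Haruki, as surviving spouse, takes 1/3.
The remaining 2/3 passes to Noboru's descendants per stirpes.
The 2/3 is divided into 4 equal shares of 1/6 among Ryo, Midori, Kenji, Daichi.
Ryo predeceased; the 1/6 allotted to Ryo's branch passes to Ryo's issue by representation.
Mariko is the sole taker at this level and receives the full 1/6.
Midori is living and takes 1/6.
Kenji predeceased; the 1/6 allotted to Kenji's branch passes to Kenji's issue by representation.
Junko's line is the sole branch at this level, so the full 1/6 passes to Junko's issue by representation.
The 1/6 is divided into 3 equal shares of 1/18 among Satoshi, Umeko, Takeshi.
Satoshi is living and takes 1/18.
Umeko is living and takes 1/18.
Takeshi is living and takes 1/18.
Daichi is living and takes 1/6.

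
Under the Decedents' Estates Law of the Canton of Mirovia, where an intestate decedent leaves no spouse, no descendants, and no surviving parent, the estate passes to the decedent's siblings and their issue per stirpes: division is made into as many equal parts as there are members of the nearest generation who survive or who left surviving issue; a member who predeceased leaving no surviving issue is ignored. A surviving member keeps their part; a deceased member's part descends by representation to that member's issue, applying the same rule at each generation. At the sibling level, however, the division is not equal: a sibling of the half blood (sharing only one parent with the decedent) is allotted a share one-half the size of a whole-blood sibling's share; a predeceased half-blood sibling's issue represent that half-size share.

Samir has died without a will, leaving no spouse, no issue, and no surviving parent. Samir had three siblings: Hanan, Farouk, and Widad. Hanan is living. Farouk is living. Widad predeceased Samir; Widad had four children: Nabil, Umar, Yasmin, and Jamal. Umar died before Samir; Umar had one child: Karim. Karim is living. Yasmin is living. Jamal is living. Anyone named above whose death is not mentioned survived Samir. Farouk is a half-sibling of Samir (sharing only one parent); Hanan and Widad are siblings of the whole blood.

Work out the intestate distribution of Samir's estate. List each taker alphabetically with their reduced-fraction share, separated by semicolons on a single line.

No spouse, descendants, or parent survives, so the estate passes to Samir's siblings per stirpes.
Half-blood siblings count for one-half the weight of whole-blood siblings at the initial division.
Dividing 1 in proportion to weights (total weight 5/2): Hanan (weight 1) → 2/5; Farouk (weight 1/2) → 1/5; Widad (weight 1) → 2/5.
Hanan is living and takes 2/5.
Farouk is living and takes 1/5.
Widad predeceased; the 2/5 allotted to Widad's branch passes to Widad's issue by representation.
The 2/5 is divided into 4 equal shares of 1/10 among Nabil, Umar, Yasmin, Jamal.
Nabil is living and takes 1/10.
Umar predeceased; the 1/10 allotted to Umar's branch passes to Umar's issue by representation.
Karim is the sole taker at this level and receives the full 1/10.
Yasmin is living and takes 1/10.
Jamal is living and takes 1/10.

Farouk 1/5; Hanan 2/5; Jamal 1/10; Karim 1/10; Nabil 1/10; Yasmin 1/10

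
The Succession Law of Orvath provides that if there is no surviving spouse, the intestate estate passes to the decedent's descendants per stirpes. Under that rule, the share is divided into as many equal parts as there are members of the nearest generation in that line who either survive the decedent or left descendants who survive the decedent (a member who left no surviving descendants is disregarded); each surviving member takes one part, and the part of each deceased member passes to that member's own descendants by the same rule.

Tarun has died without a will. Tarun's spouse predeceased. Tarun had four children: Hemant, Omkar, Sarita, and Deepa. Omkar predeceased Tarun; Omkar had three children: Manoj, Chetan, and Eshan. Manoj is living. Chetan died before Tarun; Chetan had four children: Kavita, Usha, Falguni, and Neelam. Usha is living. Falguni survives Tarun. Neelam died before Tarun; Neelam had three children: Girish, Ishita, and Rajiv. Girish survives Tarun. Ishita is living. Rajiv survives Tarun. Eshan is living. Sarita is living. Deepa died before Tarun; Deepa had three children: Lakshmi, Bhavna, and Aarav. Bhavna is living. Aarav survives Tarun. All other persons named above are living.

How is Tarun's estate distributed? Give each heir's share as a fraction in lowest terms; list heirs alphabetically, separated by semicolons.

There is no surviving spouse, so the entire estate passes to Tarun's descendants per stirpes.
The estate is divided into 4 equal shares of 1/4 among Hemant, Omkar, Sarita, Deepa.
Hemant is living and takes 1/4.
Omkar predeceased; the 1/4 allotted to Omkar's branch passes to Omkar's issue by representation.
The 1/4 is divided into 3 equal shares of 1/12 among Manoj, Chetan, Eshan.
Manoj is living and takes 1/12.
Chetan predeceased; the 1/12 allotted to Chetan's branch passes to Chetan's issue by representation.
The 1/12 is divided into 4 equal shares of 1/48 among Kavita, Usha, Falguni, Neelam.
Kavita is living and takes 1/48.
Usha is living and takes 1/48.
Falguni is living and takes 1/48.
Neelam predeceased; the 1/48 allotted to Neelam's branch passes to Neelam's issue by representation.
The 1/48 is divided into 3 equal shares of 1/144 among Girish, Ishita, Rajiv.
Girish is living and takes 1/144.
Ishita is living and takes 1/144.
Rajiv is living and takes 1/144.
Eshan is living and takes 1/12.
Sarita is living and takes 1/4.
Deepa predeceased; the 1/4 allotted to Deepa's branch passes to Deepa's issue by representation.
The 1/4 is divided into 3 equal shares of 1/12 among Lakshmi, Bhavna, Aarav.
Lakshmi is living and takes 1/12.
Bhavna is living and takes 1/12.
Aarav is living and takes 1/12.

Aarav 1/12; Bhavna 1/12; Eshan 1/12; Falguni 1/48; Girish 1/144; Hemant 1/4; Ishita 1/144; Kavita 1/48; Lakshmi 1/12; Manoj 1/12; Rajiv 1/144; Sarita 1/4; Usha 1/48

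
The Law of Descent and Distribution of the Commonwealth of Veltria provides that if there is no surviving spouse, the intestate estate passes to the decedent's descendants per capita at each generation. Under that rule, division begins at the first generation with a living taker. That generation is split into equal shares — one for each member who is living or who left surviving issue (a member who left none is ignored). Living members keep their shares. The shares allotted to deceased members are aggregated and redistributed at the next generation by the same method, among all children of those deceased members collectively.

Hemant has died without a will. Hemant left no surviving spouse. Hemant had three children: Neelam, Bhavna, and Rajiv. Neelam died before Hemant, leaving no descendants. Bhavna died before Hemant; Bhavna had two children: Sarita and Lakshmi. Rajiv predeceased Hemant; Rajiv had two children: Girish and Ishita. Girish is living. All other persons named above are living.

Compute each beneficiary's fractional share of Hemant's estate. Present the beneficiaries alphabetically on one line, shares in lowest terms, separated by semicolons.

Girish 1/4; Ishita 1/4; Lakshmi 1/4; Sarita 1/4

There is no surviving spouse, so the entire estate passes to Hemant's descendants per capita at each generation.
No one at generation 1 (Bhavna, Rajiv) is living; moving to the next generation.
At generation 2 (Sarita, Lakshmi, Girish, Ishita) there are 4 shares of (1)/4 = 1/4 each.
Living: Sarita, Lakshmi, Girish, and Ishita — each takes 1/4.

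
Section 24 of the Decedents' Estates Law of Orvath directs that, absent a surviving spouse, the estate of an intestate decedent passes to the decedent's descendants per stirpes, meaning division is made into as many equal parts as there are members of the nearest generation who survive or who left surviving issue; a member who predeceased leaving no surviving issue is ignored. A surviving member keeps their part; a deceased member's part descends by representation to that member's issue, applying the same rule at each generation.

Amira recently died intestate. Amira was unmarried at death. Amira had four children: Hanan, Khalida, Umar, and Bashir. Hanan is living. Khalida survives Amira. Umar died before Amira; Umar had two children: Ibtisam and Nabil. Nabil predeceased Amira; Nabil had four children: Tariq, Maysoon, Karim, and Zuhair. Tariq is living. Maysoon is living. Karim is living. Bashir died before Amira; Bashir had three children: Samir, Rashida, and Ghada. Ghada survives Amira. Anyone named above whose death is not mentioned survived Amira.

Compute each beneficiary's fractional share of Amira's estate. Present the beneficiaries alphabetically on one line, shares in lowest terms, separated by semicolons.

Ghada 1/12; Hanan 1/4; Ibtisam 1/8; Karim 1/32; Khalida 1/4; Maysoon 1/32; Rashida 1/12; Samir 1/12; Tariq 1/32; Zuhair 1/32

There is no surviving spouse, so the entire estate passes to Amira's descendants per stirpes.
The estate is divided into 4 equal shares of 1/4 among Hanan, Khalida, Umar, Bashir.
Hanan is living and takes 1/4.
Khalida is living and takes 1/4.
Umar predeceased; the 1/4 allotted to Umar's branch passes to Umar's issue by representation.
The 1/4 is divided into 2 equal shares of 1/8 among Ibtisam, Nabil.
Ibtisam is living and takes 1/8.
Nabil predeceased; the 1/8 allotted to Nabil's branch passes to Nabil's issue by representation.
The 1/8 is divided into 4 equal shares of 1/32 among Tariq, Maysoon, Karim, Zuhair.
Tariq is living and takes 1/32.
Maysoon is living and takes 1/32.
Karim is living and takes 1/32.
Zuhair is living and takes 1/32.
Bashir predeceased; the 1/4 allotted to Bashir's branch passes to Bashir's issue by representation.
The 1/4 is divided into 3 equal shares of 1/12 among Samir, Rashida, Ghada.
Samir is living and takes 1/12.
Rashida is living and takes 1/12.
Ghada is living and takes 1/12.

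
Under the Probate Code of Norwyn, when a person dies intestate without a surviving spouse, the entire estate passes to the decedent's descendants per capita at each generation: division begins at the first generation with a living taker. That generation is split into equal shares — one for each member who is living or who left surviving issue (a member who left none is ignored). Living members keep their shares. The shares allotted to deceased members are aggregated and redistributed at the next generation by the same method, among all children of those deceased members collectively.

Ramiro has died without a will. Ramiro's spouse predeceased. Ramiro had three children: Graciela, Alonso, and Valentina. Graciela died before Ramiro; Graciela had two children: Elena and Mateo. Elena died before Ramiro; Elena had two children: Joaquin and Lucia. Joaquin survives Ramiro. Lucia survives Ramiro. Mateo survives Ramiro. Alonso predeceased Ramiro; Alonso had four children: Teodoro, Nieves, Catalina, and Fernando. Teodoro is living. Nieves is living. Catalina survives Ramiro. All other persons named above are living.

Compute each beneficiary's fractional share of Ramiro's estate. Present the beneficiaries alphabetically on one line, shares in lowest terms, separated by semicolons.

There is no surviving spouse, so the entire estate passes to Ramiro's descendants per capita at each generation.
At generation 1 (Graciela, Alonso, Valentina) there are 3 shares of (1)/3 = 1/3 each.
Living: Valentina — each takes 1/3.
Deceased: Graciela and Alonso. Their combined 2/3 is pooled and carried to generation 2.
At generation 2 (Elena, Mateo, Teodoro, Nieves, Catalina, Fernando) there are 6 shares of (2/3)/6 = 1/9 each.
Living: Mateo, Teodoro, Nieves, Catalina, and Fernando — each takes 1/9.
Deceased: Elena. That 1/9 share is carried to generation 3.
At generation 3 (Joaquin, Lucia) there are 2 shares of (1/9)/2 = 1/18 each.
Living: Joaquin and Lucia — each takes 1/18.

Catalina 1/9; Fernando 1/9; Joaquin 1/18; Lucia 1/18; Mateo 1/9; Nieves 1/9; Teodoro 1/9; Valentina 1/3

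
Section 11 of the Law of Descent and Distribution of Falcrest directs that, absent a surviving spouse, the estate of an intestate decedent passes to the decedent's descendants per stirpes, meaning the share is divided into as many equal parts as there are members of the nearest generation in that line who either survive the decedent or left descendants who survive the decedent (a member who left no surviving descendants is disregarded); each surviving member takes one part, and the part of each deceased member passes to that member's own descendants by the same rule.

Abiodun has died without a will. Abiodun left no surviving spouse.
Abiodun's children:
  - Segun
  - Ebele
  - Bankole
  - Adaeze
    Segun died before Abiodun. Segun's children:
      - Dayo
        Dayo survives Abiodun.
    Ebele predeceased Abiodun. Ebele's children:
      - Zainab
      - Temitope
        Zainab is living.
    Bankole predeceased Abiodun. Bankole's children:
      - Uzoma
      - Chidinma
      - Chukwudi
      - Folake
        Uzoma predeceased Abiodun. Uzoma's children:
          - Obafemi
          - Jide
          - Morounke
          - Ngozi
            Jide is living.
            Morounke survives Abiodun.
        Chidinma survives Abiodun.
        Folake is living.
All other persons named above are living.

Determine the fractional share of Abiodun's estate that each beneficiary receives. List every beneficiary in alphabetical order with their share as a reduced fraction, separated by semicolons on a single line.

There is no surviving spouse, so the entire estate passes to Abiodun's descendants per stirpes.
The estate is divided into 4 equal shares of 1/4 among Segun, Ebele, Bankole, Adaeze.
Segun predeceased; the 1/4 allotted to Segun's branch passes to Segun's issue by representation.
Dayo is the sole taker at this level and receives the full 1/4.
Ebele predeceased; the 1/4 allotted to Ebele's branch passes to Ebele's issue by representation.
The 1/4 is divided into 2 equal shares of 1/8 among Zainab, Temitope.
Zainab is living and takes 1/8.
Temitope is living and takes 1/8.
Bankole predeceased; the 1/4 allotted to Bankole's branch passes to Bankole's issue by representation.
The 1/4 is divided into 4 equal shares of 1/16 among Uzoma, Chidinma, Chukwudi, Folake.
Uzoma predeceased; the 1/16 allotted to Uzoma's branch passes to Uzoma's issue by representation.
The 1/16 is divided into 4 equal shares of 1/64 among Obafemi, Jide, Morounke, Ngozi.
Obafemi is living and takes 1/64.
Jide is living and takes 1/64.
Morounke is living and takes 1/64.
Ngozi is living and takes 1/64.
Chidinma is living and takes 1/16.
Chukwudi is living and takes 1/16.
Folake is living and takes 1/16.
Adaeze is living and takes 1/4.

Adaeze 1/4; Chidinma 1/16; Chukwudi 1/16; Dayo 1/4; Folake 1/16; Jide 1/64; Morounke 1/64; Ngozi 1/64; Obafemi 1/64; Temitope 1/8; Zainab 1/8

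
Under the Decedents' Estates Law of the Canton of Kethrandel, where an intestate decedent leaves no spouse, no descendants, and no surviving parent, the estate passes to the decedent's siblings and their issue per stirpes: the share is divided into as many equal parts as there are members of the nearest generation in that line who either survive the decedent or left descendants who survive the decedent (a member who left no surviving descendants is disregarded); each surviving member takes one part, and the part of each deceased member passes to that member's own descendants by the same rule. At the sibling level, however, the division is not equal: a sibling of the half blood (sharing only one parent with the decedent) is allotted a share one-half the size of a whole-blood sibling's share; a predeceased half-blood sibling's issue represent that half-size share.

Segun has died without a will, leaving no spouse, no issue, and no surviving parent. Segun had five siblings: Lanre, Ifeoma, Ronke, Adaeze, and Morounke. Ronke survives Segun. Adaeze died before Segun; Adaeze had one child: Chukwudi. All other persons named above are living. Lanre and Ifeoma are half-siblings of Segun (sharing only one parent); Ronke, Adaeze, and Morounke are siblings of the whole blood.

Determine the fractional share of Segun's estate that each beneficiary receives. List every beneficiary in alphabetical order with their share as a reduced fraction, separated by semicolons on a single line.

Chukwudi 1/4; Ifeoma 1/8; Lanre 1/8; Morounke 1/4; Ronke 1/4

No spouse, descendants, or parent survives, so the estate passes to Segun's siblings per stirpes.
Half-blood siblings count for one-half the weight of whole-blood siblings at the initial division.
Dividing 1 in proportion to weights (total weight 4): Lanre (weight 1/2) → 1/8; Ifeoma (weight 1/2) → 1/8; Ronke (weight 1) → 1/4; Adaeze (weight 1) → 1/4; Morounke (weight 1) → 1/4.
Lanre is living and takes 1/8.
Ifeoma is living and takes 1/8.
Ronke is living and takes 1/4.
Adaeze predeceased; the 1/4 allotted to Adaeze's branch passes to Adaeze's issue by representation.
Chukwudi is the sole taker at this level and receives the full 1/4.
Morounke is living and takes 1/4.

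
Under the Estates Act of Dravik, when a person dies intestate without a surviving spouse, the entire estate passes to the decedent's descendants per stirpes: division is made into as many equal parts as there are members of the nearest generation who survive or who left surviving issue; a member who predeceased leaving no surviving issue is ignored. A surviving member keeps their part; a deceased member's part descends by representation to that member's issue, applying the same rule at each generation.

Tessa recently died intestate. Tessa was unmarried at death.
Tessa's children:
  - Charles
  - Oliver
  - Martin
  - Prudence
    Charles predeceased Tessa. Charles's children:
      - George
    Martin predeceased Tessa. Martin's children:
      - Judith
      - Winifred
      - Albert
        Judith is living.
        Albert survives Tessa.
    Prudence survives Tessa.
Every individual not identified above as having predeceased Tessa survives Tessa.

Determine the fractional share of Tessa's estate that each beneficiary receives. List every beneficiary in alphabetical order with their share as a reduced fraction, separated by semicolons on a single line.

Albert 1/12; George 1/4; Judith 1/12; Oliver 1/4; Prudence 1/4; Winifred 1/12

There is no surviving spouse, so the entire estate passes to Tessa's descendants per stirpes.
The estate is divided into 4 equal shares of 1/4 among Charles, Oliver, Martin, Prudence.
Charles predeceased; the 1/4 allotted to Charles's branch passes to Charles's issue by representation.
George is the sole taker at this level and receives the full 1/4.
Oliver is living and takes 1/4.
Martin predeceased; the 1/4 allotted to Martin's branch passes to Martin's issue by representation.
The 1/4 is divided into 3 equal shares of 1/12 among Judith, Winifred, Albert.
Judith is living and takes 1/12.
Winifred is living and takes 1/12.
Albert is living and takes 1/12.
Prudence is living and takes 1/4.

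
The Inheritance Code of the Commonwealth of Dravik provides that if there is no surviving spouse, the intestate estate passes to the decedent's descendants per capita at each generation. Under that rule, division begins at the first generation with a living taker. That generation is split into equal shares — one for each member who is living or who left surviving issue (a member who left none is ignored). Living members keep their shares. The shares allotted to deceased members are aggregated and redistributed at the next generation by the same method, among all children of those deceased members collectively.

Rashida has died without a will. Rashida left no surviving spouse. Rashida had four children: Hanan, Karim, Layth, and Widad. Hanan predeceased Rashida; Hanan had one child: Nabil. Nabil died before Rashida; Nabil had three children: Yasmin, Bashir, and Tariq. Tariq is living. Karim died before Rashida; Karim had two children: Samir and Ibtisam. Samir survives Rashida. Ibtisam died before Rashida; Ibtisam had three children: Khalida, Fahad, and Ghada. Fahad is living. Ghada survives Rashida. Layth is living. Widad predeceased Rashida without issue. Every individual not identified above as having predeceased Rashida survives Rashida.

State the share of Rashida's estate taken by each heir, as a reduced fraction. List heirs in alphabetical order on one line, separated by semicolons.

Bashir 2/27; Fahad 2/27; Ghada 2/27; Khalida 2/27; Layth 1/3; Samir 2/9; Tariq 2/27; Yasmin 2/27

There is no surviving spouse, so the entire estate passes to Rashida's descendants per capita at each generation.
At generation 1 (Hanan, Karim, Layth) there are 3 shares of (1)/3 = 1/3 each.
Living: Layth — each takes 1/3.
Deceased: Hanan and Karim. Their combined 2/3 is pooled and carried to generation 2.
At generation 2 (Nabil, Samir, Ibtisam) there are 3 shares of (2/3)/3 = 2/9 each.
Living: Samir — each takes 2/9.
Deceased: Nabil and Ibtisam. Their combined 4/9 is pooled and carried to generation 3.
At generation 3 (Yasmin, Bashir, Tariq, Khalida, Fahad, Ghada) there are 6 shares of (4/9)/6 = 2/27 each.
Living: Yasmin, Bashir, Tariq, Khalida, Fahad, and Ghada — each takes 2/27.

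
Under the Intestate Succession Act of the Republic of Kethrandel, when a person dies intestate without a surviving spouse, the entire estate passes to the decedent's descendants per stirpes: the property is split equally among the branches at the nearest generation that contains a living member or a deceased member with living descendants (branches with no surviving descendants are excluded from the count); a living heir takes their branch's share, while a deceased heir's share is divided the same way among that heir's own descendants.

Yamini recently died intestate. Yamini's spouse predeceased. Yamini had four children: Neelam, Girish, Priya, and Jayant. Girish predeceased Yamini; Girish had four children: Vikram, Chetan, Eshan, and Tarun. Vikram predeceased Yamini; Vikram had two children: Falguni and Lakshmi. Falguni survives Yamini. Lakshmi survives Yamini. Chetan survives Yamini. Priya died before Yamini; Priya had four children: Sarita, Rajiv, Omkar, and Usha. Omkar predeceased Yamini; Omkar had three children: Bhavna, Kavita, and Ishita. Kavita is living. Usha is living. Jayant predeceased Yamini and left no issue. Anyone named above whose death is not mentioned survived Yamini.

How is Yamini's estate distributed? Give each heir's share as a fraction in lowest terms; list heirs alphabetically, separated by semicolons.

There is no surviving spouse, so the entire estate passes to Yamini's descendants per stirpes.
Jayant left no surviving issue, so that branch lapses and is disregarded.
The estate is divided into 3 equal shares of 1/3 among Neelam, Girish, Priya.
Neelam is living and takes 1/3.
Girish predeceased; the 1/3 allotted to Girish's branch passes to Girish's issue by representation.
The 1/3 is divided into 4 equal shares of 1/12 among Vikram, Chetan, Eshan, Tarun.
Vikram predeceased; the 1/12 allotted to Vikram's branch passes to Vikram's issue by representation.
The 1/12 is divided into 2 equal shares of 1/24 among Falguni, Lakshmi.
Falguni is living and takes 1/24.
Lakshmi is living and takes 1/24.
Chetan is living and takes 1/12.
Eshan is living and takes 1/12.
Tarun is living and takes 1/12.
Priya predeceased; the 1/3 allotted to Priya's branch passes to Priya's issue by representation.
The 1/3 is divided into 4 equal shares of 1/12 among Sarita, Rajiv, Omkar, Usha.
Sarita is living and takes 1/12.
Rajiv is living and takes 1/12.
Omkar predeceased; the 1/12 allotted to Omkar's branch passes to Omkar's issue by representation.
The 1/12 is divided into 3 equal shares of 1/36 among Bhavna, Kavita, Ishita.
Bhavna is living and takes 1/36.
Kavita is living and takes 1/36.
Ishita is living and takes 1/36.
Usha is living and takes 1/12.

Bhavna 1/36; Chetan 1/12; Eshan 1/12; Falguni 1/24; Ishita 1/36; Kavita 1/36; Lakshmi 1/24; Neelam 1/3; Rajiv 1/12; Sarita 1/12; Tarun 1/12; Usha 1/12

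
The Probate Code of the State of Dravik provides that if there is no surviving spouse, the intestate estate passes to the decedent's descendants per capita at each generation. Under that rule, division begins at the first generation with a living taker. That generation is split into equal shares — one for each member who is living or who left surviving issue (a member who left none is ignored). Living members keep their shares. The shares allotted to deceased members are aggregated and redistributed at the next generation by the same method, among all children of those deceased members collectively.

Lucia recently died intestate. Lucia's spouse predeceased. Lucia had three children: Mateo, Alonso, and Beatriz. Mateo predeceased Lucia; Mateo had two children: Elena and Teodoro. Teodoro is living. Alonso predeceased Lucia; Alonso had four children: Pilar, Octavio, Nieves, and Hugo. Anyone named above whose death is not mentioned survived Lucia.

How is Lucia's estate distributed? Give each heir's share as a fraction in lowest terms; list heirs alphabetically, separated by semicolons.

Beatriz 1/3; Elena 1/9; Hugo 1/9; Nieves 1/9; Octavio 1/9; Pilar 1/9; Teodoro 1/9

There is no surviving spouse, so the entire estate passes to Lucia's descendants per capita at each generation.
At generation 1 (Mateo, Alonso, Beatriz) there are 3 shares of (1)/3 = 1/3 each.
Living: Beatriz — each takes 1/3.
Deceased: Mateo and Alonso. Their combined 2/3 is pooled and carried to generation 2.
At generation 2 (Elena, Teodoro, Pilar, Octavio, Nieves, Hugo) there are 6 shares of (2/3)/6 = 1/9 each.
Living: Elena, Teodoro, Pilar, Octavio, Nieves, and Hugo — each takes 1/9.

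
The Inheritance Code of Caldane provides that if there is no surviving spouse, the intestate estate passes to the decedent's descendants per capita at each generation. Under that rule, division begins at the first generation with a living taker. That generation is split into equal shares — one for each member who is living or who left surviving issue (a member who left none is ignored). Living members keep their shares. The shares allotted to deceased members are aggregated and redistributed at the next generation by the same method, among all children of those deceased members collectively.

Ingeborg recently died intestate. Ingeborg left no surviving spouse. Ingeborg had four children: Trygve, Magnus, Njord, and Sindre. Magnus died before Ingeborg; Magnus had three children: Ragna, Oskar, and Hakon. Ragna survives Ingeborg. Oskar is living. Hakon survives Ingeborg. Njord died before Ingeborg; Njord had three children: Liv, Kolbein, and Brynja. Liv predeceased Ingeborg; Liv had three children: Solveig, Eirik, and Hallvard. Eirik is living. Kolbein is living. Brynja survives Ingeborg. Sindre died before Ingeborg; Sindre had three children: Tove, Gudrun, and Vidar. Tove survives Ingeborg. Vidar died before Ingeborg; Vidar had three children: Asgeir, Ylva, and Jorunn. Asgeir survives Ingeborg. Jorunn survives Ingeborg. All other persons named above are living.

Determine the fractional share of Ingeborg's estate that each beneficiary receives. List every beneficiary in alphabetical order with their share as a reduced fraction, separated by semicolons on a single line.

Asgeir 1/36; Brynja 1/12; Eirik 1/36; Gudrun 1/12; Hakon 1/12; Hallvard 1/36; Jorunn 1/36; Kolbein 1/12; Oskar 1/12; Ragna 1/12; Solveig 1/36; Tove 1/12; Trygve 1/4; Ylva 1/36

There is no surviving spouse, so the entire estate passes to Ingeborg's descendants per capita at each generation.
At generation 1 (Trygve, Magnus, Njord, Sindre) there are 4 shares of (1)/4 = 1/4 each.
Living: Trygve — each takes 1/4.
Deceased: Magnus, Njord, and Sindre. Their combined 3/4 is pooled and carried to generation 2.
At generation 2 (Ragna, Oskar, Hakon, Liv, Kolbein, Brynja, Tove, Gudrun, Vidar) there are 9 shares of (3/4)/9 = 1/12 each.
Living: Ragna, Oskar, Hakon, Kolbein, Brynja, Tove, and Gudrun — each takes 1/12.
Deceased: Liv and Vidar. Their combined 1/6 is pooled and carried to generation 3.
At generation 3 (Solveig, Eirik, Hallvard, Asgeir, Ylva, Jorunn) there are 6 shares of (1/6)/6 = 1/36 each.
Living: Solveig, Eirik, Hallvard, Asgeir, Ylva, and Jorunn — each takes 1/36.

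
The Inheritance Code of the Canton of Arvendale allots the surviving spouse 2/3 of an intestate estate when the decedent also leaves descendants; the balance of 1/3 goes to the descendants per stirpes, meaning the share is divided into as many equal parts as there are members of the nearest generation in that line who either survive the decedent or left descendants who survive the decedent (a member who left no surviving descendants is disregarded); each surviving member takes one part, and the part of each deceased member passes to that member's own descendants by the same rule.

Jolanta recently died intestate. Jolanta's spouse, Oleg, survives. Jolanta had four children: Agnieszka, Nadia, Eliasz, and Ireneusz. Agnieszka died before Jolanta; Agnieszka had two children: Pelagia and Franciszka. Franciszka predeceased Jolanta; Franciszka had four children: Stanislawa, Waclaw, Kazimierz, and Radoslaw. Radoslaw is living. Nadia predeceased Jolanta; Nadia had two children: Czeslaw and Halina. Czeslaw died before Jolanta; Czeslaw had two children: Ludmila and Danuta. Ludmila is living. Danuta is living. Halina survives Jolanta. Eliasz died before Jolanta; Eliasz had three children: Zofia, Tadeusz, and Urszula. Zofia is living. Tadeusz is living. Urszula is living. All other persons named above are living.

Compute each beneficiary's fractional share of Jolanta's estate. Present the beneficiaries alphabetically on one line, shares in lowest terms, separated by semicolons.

Oleg, as surviving spouse, takes 2/3.
The remaining 1/3 passes to Jolanta's descendants per stirpes.
The 1/3 is divided into 4 equal shares of 1/12 among Agnieszka, Nadia, Eliasz, Ireneusz.
Agnieszka predeceased; the 1/12 allotted to Agnieszka's branch passes to Agnieszka's issue by representation.
The 1/12 is divided into 2 equal shares of 1/24 among Pelagia, Franciszka.
Pelagia is living and takes 1/24.
Franciszka predeceased; the 1/24 allotted to Franciszka's branch passes to Franciszka's issue by representation.
The 1/24 is divided into 4 equal shares of 1/96 among Stanislawa, Waclaw, Kazimierz, Radoslaw.
Stanislawa is living and takes 1/96.
Waclaw is living and takes 1/96.
Kazimierz is living and takes 1/96.
Radoslaw is living and takes 1/96.
Nadia predeceased; the 1/12 allotted to Nadia's branch passes to Nadia's issue by representation.
The 1/12 is divided into 2 equal shares of 1/24 among Czeslaw, Halina.
Czeslaw predeceased; the 1/24 allotted to Czeslaw's branch passes to Czeslaw's issue by representation.
The 1/24 is divided into 2 equal shares of 1/48 among Ludmila, Danuta.
Ludmila is living and takes 1/48.
Danuta is living and takes 1/48.
Halina is living and takes 1/24.
Eliasz predeceased; the 1/12 allotted to Eliasz's branch passes to Eliasz's issue by representation.
The 1/12 is divided into 3 equal shares of 1/36 among Zofia, Tadeusz, Urszula.
Zofia is living and takes 1/36.
Tadeusz is living and takes 1/36.
Urszula is living and takes 1/36.
Ireneusz is living and takes 1/12.

Danuta 1/48; Halina 1/24; Ireneusz 1/12; Kazimierz 1/96; Ludmila 1/48; Oleg 2/3; Pelagia 1/24; Radoslaw 1/96; Stanislawa 1/96; Tadeusz 1/36; Urszula 1/36; Waclaw 1/96; Zofia 1/36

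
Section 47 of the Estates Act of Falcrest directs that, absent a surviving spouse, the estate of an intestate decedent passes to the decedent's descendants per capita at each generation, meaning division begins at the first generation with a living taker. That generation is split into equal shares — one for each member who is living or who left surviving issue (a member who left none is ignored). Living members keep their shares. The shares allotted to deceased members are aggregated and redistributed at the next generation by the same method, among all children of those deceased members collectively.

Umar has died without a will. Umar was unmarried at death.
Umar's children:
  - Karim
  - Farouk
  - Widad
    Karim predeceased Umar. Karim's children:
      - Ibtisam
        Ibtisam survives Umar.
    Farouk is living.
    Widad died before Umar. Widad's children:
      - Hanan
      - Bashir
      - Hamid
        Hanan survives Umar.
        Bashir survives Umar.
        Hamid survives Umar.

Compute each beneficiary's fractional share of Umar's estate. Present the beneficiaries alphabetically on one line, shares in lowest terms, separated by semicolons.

There is no surviving spouse, so the entire estate passes to Umar's descendants per capita at each generation.
At generation 1 (Karim, Farouk, Widad) there are 3 shares of (1)/3 = 1/3 each.
Living: Farouk — each takes 1/3.
Deceased: Karim and Widad. Their combined 2/3 is pooled and carried to generation 2.
At generation 2 (Ibtisam, Hanan, Bashir, Hamid) there are 4 shares of (2/3)/4 = 1/6 each.
Living: Ibtisam, Hanan, Bashir, and Hamid — each takes 1/6.

Bashir 1/6; Farouk 1/3; Hamid 1/6; Hanan 1/6; Ibtisam 1/6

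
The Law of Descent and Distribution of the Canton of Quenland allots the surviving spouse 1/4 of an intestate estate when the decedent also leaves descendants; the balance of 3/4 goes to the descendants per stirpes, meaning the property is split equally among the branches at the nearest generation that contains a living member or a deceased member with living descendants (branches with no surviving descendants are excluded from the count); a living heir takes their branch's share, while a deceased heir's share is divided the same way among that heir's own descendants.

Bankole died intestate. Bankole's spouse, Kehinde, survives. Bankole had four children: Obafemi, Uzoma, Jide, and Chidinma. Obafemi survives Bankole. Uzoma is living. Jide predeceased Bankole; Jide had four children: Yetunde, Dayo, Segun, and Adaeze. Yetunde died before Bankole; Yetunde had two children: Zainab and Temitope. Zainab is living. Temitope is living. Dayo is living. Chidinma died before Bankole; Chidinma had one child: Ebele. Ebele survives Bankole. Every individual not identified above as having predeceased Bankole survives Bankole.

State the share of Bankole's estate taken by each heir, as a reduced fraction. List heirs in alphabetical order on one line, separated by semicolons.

Adaeze 3/64; Dayo 3/64; Ebele 3/16; Kehinde 1/4; Obafemi 3/16; Segun 3/64; Temitope 3/128; Uzoma 3/16; Zainab 3/128

Kehinde, as surviving spouse, takes 1/4.
The remaining 3/4 passes to Bankole's descendants per stirpes.
The 3/4 is divided into 4 equal shares of 3/16 among Obafemi, Uzoma, Jide, Chidinma.
Obafemi is living and takes 3/16.
Uzoma is living and takes 3/16.
Jide predeceased; the 3/16 allotted to Jide's branch passes to Jide's issue by representation.
The 3/16 is divided into 4 equal shares of 3/64 among Yetunde, Dayo, Segun, Adaeze.
Yetunde predeceased; the 3/64 allotted to Yetunde's branch passes to Yetunde's issue by representation.
The 3/64 is divided into 2 equal shares of 3/128 among Zainab, Temitope.
Zainab is living and takes 3/128.
Temitope is living and takes 3/128.
Dayo is living and takes 3/64.
Segun is living and takes 3/64.
Adaeze is living and takes 3/64.
Chidinma predeceased; the 3/16 allotted to Chidinma's branch passes to Chidinma's issue by representation.
Ebele is the sole taker at this level and receives the full 3/16.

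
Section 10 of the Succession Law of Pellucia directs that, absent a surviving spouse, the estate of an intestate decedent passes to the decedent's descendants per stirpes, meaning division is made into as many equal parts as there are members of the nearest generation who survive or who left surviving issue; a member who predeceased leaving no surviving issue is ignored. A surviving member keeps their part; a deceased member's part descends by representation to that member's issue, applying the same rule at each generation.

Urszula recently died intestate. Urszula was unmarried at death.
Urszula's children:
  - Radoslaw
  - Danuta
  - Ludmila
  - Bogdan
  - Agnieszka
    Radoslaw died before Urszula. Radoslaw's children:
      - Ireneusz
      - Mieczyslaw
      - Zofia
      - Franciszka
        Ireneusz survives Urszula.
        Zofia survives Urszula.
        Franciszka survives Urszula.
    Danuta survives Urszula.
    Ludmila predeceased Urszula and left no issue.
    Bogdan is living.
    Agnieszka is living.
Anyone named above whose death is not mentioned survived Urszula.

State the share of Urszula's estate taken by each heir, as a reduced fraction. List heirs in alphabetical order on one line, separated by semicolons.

There is no surviving spouse, so the entire estate passes to Urszula's descendants per stirpes.
Ludmila left no surviving issue, so that branch lapses and is disregarded.
The estate is divided into 4 equal shares of 1/4 among Radoslaw, Danuta, Bogdan, Agnieszka.
Radoslaw predeceased; the 1/4 allotted to Radoslaw's branch passes to Radoslaw's issue by representation.
The 1/4 is divided into 4 equal shares of 1/16 among Ireneusz, Mieczyslaw, Zofia, Franciszka.
Ireneusz is living and takes 1/16.
Mieczyslaw is living and takes 1/16.
Zofia is living and takes 1/16.
Franciszka is living and takes 1/16.
Danuta is living and takes 1/4.
Bogdan is living and takes 1/4.
Agnieszka is living and takes 1/4.

Agnieszka 1/4; Bogdan 1/4; Danuta 1/4; Franciszka 1/16; Ireneusz 1/16; Mieczyslaw 1/16; Zofia 1/16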